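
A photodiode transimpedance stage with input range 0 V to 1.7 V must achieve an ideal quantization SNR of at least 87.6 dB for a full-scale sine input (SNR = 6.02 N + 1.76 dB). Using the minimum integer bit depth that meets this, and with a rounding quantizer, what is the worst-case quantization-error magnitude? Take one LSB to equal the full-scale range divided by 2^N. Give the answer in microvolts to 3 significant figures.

V_FS = 1.7 V.
6.02 N + 1.76 ≥ 87.6 gives N ≥ 14.259, so the minimum integer is 15.
LSB = 1.7 V ÷ 2^15 = 1.7/32768 V = 51.880 µV.
Max error for round-to-nearest is LSB/2 = 25.9 µV.

25.9 µV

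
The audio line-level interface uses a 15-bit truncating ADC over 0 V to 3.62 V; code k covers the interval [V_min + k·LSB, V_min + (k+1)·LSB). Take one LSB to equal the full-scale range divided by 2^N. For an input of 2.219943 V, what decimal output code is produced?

V_FS = 3.62 V. LSB = 3.62 V / 2^15 ≈ 110.5 µV.
code = ⌊(V_in − V_min)/LSB⌋ = ⌊(V_in − V_min) × 2^15 / range⌋
     = ⌊(2.219943 − (0)) × 32768 / 3.62⌋ = ⌊2.219943 × 32768/3.62⌋
     = ⌊20094.777⌋ = 20094.

20094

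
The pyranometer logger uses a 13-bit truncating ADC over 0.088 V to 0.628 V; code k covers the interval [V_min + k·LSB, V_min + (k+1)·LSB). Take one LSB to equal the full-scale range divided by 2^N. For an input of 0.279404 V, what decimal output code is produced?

Full-scale range = 0.628 V − (0.088 V) = 0.54 V. LSB = 0.54 V / 2^13 ≈ 65.92 µV.
code = ⌊(V_in − V_min)/LSB⌋ = ⌊(V_in − V_min) × 2^13 / range⌋
     = ⌊(0.279404 − (0.088)) × 8192 / 0.54⌋ = ⌊0.191404 × 8192/0.54⌋
     = ⌊2903.670⌋ = 2903.

2903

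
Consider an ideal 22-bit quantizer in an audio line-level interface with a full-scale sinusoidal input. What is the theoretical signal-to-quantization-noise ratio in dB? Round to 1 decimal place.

6.02(22) + 1.76 = 132.44 + 1.76 = 134.20 dB.

134.2 dB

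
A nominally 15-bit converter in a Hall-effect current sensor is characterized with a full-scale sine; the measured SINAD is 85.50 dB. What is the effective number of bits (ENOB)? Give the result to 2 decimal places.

13.91 bits

ENOB = (85.50 − 1.76)/6.02 = 13.9103 bits.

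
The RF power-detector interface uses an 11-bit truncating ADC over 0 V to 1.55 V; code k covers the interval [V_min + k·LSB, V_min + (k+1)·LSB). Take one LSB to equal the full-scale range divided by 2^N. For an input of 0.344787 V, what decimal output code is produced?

V_FS = 1.55 V. LSB = 1.55 V / 2^11 ≈ 0.7568 mV.
code = ⌊(V_in − V_min)/LSB⌋ = ⌊(V_in − V_min) × 2^11 / range⌋
     = ⌊(0.344787 − (0)) × 2048 / 1.55⌋ = ⌊0.344787 × 2048/1.55⌋
     = ⌊455.564⌋ = 455.

455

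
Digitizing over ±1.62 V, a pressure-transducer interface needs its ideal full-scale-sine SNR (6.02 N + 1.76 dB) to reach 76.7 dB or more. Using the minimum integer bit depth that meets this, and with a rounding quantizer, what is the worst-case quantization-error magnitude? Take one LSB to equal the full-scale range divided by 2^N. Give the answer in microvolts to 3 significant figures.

198 µV

The full-scale span is 1.62 − (-1.62) = 3.24 V.
Solving 6.02 N ≥ 76.7 − 1.76: N ≥ 12.449. Round up → N = 13.
LSB = 3.24 V / 2^13 = 395.51 µV.
Half an LSB is 198 µV.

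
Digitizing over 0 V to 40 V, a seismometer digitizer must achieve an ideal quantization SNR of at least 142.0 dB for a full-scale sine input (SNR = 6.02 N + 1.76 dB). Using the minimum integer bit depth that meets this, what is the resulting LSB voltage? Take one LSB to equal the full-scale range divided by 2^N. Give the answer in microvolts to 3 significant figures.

Span = 40 V.
Solving 6.02 N ≥ 142.0 − 1.76: N ≥ 23.296. Round up → N = 24.
LSB = 40 V / 2^24 = 2.38 µV.

2.38 µV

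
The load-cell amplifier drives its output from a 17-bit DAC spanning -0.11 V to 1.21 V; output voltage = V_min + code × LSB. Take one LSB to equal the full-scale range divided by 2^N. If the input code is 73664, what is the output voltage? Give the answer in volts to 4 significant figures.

Full-scale range = 1.21 V − (-0.11 V) = 1.32 V. LSB = 1.32 V / 2^17.
V_out = V_min + code × LSB = -0.11 V + 73664 × 1.32 V / 131072
      = -0.11 V + 0.741855 V = 0.631855 V.

0.6319 V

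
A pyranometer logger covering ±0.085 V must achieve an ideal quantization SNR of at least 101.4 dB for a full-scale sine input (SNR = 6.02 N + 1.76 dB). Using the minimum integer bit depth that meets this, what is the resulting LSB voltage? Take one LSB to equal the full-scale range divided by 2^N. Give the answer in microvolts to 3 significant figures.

Full-scale range = 0.085 V − (-0.085 V) = 0.17 V.
Solving 6.02 N ≥ 101.4 − 1.76: N ≥ 16.551. Round up → N = 17.
LSB = 0.17 V ÷ 2^17 = 0.17/131072 V = 1.30 µV.

1.30 µV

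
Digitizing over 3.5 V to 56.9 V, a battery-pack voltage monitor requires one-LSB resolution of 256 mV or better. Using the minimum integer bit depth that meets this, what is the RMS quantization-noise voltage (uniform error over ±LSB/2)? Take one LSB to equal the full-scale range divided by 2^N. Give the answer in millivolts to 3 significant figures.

60.2 mV

Span: 56.9 V − (3.5 V) = 53.4 V.
53.4 V / 256 mV = 208.6. Since 2^7 = 128 and 2^8 = 256, N = 8.
One LSB is 53.4 V / 256 = 208.59 mV.
RMS noise = LSB/√12 = 60.2 mV.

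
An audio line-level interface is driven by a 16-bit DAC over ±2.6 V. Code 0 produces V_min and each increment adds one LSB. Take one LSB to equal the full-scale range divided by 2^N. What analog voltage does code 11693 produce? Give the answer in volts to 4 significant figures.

-1.672 V

The full-scale span is 2.6 − (-2.6) = 5.2 V. LSB = 5.2 V / 2^16.
V_out = V_min + code × LSB = -2.6 V + 11693 × 5.2 V / 65536
      = -2.6 V + 0.927789 V = -1.67221 V.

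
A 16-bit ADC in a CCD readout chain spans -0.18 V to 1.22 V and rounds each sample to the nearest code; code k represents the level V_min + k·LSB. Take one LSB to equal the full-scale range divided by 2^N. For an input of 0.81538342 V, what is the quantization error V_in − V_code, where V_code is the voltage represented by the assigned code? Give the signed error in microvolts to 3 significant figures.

+6.83 µV

Range = 1.22 − (-0.18) = 1.4 V. LSB = 1.4 V / 2^16 ≈ 21.36 µV.
(0.81538342 − (-0.18)) / LSB = 0.99538342 × 65536/1.4 = 46595.3199. Nearest integer: k = 46595.
Reconstructed level: -0.18 + 46595 × 1.4/65536 V = 0.81537658691 V.
Error = V_in − V_code = 0.81538342 − (0.81537658691) = +6.83 µV.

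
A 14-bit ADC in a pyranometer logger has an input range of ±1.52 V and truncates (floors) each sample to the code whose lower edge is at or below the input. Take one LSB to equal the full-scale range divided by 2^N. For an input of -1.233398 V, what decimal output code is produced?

1544

Full-scale range = 1.52 V − (-1.52 V) = 3.04 V. LSB = 3.04 V / 2^14 ≈ 185.5 µV.
(V_in − V_min) × 2^14/range = (-1.233398 − (-1.52)) × 16384/3.04 = 1544.634.
Floor → code = 1544.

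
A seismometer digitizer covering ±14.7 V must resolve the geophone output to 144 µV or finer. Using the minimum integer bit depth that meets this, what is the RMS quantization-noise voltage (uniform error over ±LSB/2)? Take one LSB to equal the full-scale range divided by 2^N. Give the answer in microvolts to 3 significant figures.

Range = 14.7 − (-14.7) = 29.4 V.
Levels needed ≥ 29.4/144 µV = 204200. 2^18 = 262144 suffices, so N_min = 18.
One LSB is 29.4 V / 262144 = 112.15 µV.
RMS noise = LSB/√12 = 32.4 µV.

32.4 µV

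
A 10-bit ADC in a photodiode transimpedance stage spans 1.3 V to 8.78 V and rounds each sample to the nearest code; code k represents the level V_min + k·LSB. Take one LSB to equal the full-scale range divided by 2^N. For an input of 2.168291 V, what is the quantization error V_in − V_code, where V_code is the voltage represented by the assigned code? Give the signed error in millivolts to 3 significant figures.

Full-scale range = 8.78 V − (1.3 V) = 7.48 V. LSB = 7.48 V / 2^10 ≈ 7.305 mV.
(2.168291 − (1.3)) / LSB = 0.868291 × 1024/7.48 = 118.8676. Nearest integer: k = 119.
Reconstructed level: 1.3 + 119 × 7.48/1024 V = 2.169257813 V.
e = 2.168291 − (2.169257813) = −0.967 mV.

−0.967 mV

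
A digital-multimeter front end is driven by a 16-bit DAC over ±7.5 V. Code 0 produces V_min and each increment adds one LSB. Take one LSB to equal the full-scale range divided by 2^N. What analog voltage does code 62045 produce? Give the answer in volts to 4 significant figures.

6.701 V

Full-scale range = 7.5 V − (-7.5 V) = 15 V. LSB = 15 V / 2^16.
V_out = V_min + code × LSB = -7.5 V + 62045 × 15 V / 65536
      = -7.5 V + 14.2010 V = 6.70097 V.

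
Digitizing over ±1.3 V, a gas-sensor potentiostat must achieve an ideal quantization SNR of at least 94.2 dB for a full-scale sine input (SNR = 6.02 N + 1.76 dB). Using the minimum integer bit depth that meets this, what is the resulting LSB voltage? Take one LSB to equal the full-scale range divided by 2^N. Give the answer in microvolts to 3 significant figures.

39.7 µV

Span: 1.3 V − (-1.3 V) = 2.6 V.
Required N = ⌈(94.2 − 1.76)/6.02⌉ = ⌈15.355⌉ = 16.
LSB = 2.6 V ÷ 2^16 = 2.6/65536 V = 39.7 µV.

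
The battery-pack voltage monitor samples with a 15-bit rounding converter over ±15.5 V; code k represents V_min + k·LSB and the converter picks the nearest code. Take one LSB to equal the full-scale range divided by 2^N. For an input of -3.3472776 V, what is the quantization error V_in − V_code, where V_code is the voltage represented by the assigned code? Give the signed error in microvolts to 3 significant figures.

The full-scale span is 15.5 − (-15.5) = 31 V. LSB = 31 V / 2^15 ≈ 0.9460 mV.
(-3.3472776 − (-15.5)) / LSB = 12.1527224 × 32768/31 = 12845.8196. Nearest integer: k = 12846.
Reconstructed level: -15.5 + 12846 × 31/32768 V = -3.3471069336 V.
e = -3.3472776 − (-3.3471069336) = −171 µV.

−171 µV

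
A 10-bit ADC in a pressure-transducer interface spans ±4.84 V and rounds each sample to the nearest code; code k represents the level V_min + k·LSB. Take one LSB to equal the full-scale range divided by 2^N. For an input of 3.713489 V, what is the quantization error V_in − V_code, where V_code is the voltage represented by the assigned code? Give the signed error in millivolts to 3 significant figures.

−1.59 mV

Range = 4.84 − (-4.84) = 9.68 V. LSB = 9.68 V / 2^10 ≈ 9.453 mV.
(3.713489 − (-4.84)) / LSB = 8.553489 × 1024/9.68 = 904.8319. Nearest integer: k = 905.
V_code = V_min + k × range/2^10 = -4.84 + 905 × 9.68/1024 = 3.715078125 V.
Error = V_in − V_code = 3.713489 − (3.715078125) = −1.59 mV.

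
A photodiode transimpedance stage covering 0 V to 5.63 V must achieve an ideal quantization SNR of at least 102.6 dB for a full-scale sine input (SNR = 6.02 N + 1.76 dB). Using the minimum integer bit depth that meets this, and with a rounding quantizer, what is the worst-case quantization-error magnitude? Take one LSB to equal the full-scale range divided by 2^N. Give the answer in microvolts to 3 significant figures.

21.5 µV

Range is 5.63 V.
Solving 6.02 N ≥ 102.6 − 1.76: N ≥ 16.751. Round up → N = 17.
LSB = 5.63 V ÷ 2^17 = 5.63/131072 V = 42.953 µV.
Half an LSB is 21.5 µV.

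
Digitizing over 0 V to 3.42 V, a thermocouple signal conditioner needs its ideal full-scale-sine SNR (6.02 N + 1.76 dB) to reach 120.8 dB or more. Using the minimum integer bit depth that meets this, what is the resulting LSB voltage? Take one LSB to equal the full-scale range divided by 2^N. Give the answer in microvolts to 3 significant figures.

V_FS = 3.42 V.
Required N = ⌈(120.8 − 1.76)/6.02⌉ = ⌈19.774⌉ = 20.
LSB = 3.42 V ÷ 2^20 = 3.42/1048576 V = 3.26 µV.

3.26 µV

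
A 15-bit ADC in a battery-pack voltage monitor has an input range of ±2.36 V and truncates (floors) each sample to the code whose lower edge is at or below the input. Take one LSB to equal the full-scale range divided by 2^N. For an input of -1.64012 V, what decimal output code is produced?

4997

Full-scale range = 2.36 V − (-2.36 V) = 4.72 V. LSB = 4.72 V / 2^15 ≈ 144.0 µV.
code = ⌊(V_in − V_min)/LSB⌋ = ⌊(V_in − V_min) × 2^15 / range⌋
     = ⌊(-1.64012 − (-2.36)) × 32768 / 4.72⌋ = ⌊0.71988 × 32768/4.72⌋
     = ⌊4997.675⌋ = 4997.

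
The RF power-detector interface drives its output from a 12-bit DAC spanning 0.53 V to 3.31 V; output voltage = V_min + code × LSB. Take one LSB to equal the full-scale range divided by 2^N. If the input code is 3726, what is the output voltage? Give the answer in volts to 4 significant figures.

Full-scale range = 3.31 V − (0.53 V) = 2.78 V. LSB = 2.78 V / 2^12.
V_out = V_min + code × LSB = 0.53 V + 3726 × 2.78 V / 4096
      = 0.53 V + 2.52888 V = 3.05888 V.

3.059 V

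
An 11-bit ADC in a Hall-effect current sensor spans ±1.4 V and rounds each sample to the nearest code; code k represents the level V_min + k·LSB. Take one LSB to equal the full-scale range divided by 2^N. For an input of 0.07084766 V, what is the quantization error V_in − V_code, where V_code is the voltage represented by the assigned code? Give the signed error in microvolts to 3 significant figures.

Span: 1.4 V − (-1.4 V) = 2.8 V. LSB = 2.8 V / 2^11 ≈ 1.367 mV.
(V_in − V_min)/LSB = (0.07084766 − (-1.4)) × 2048/2.8 = 1075.8200 → nearest code k = 1076.
V_code = V_min + k × range/2^11 = -1.4 + 1076 × 2.8/2048 = 0.07109375000 V.
Error = V_in − V_code = 0.07084766 − (0.07109375000) = −246 µV.

−246 µV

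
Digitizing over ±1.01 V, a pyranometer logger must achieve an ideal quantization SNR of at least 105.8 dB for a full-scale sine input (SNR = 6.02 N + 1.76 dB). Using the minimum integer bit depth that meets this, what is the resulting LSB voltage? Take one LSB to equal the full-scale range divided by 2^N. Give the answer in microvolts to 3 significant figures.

7.71 µV

Range = 1.01 − (-1.01) = 2.02 V.
N ≥ (105.8 − 1.76)/6.02 = 17.282 → N_min = 18.
LSB = 2.02 V / 2^18 = 7.71 µV.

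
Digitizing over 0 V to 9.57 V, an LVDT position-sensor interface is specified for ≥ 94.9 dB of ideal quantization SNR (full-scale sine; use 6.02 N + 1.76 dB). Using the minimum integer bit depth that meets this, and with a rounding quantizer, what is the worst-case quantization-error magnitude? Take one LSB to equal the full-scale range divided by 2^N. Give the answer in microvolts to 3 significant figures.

Span = 9.57 V.
6.02 N + 1.76 ≥ 94.9 gives N ≥ 15.472, so the minimum integer is 16.
Step size = 9.57/65536 V = 146.03 µV.
Half an LSB is 73.0 µV.

73.0 µV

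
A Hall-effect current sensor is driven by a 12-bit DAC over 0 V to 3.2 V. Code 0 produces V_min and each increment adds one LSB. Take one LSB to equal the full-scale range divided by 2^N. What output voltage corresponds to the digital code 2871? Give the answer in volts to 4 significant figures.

2.243 V

V_FS = 3.2 V. LSB = 3.2 V / 2^12.
V_out = 0 + 2871 × (3.2/4096) V
      = 0 V + 2.24297 V = 2.24297 V.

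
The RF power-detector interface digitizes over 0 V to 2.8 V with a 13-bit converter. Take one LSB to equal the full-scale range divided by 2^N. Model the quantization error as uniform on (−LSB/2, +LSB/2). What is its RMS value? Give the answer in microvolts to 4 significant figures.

Range is 2.8 V.
One LSB is 2.8 V / 8192 = 341.797 µV.
V_rms = LSB/√12 = 341.797 µV / √12 = 98.67 µV.

98.67 µV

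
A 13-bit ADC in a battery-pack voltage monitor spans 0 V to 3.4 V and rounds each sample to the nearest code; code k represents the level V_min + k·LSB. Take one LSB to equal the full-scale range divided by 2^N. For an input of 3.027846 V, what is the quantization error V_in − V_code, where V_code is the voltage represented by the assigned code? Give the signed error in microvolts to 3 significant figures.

Range is 3.4 V. LSB = 3.4 V / 2^13 ≈ 415.0 µV.
(V_in − V_min)/LSB = (3.027846 − (0)) × 8192/3.4 = 7295.3278 → nearest code k = 7295.
V_code = 0 + (7295/8192) × 3.4 = 3.027709961 V.
V_in − V_code = 3.027846 − (3.027709961) = +136 µV.

+136 µV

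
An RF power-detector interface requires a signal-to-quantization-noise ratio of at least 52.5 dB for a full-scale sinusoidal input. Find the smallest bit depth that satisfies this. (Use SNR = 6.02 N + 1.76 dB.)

Required N = ⌈(52.5 − 1.76)/6.02⌉ = ⌈8.429⌉ = 9.

9 bits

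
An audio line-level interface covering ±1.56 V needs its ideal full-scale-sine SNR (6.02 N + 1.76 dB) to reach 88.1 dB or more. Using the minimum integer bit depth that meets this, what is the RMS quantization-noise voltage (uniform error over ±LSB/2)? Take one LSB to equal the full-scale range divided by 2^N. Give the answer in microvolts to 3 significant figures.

27.5 µV

The full-scale span is 1.56 − (-1.56) = 3.12 V.
Required N = ⌈(88.1 − 1.76)/6.02⌉ = ⌈14.342⌉ = 15.
One LSB is 3.12 V / 32768 = 95.215 µV.
V_rms = LSB/√12 = 27.5 µV.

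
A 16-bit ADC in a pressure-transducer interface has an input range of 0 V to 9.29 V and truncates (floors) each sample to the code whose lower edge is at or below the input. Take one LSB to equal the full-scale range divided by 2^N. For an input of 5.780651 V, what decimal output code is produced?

40779

Full-scale range = 9.29 V. LSB = 9.29 V / 2^16 ≈ 141.8 µV.
code = ⌊(V_in − V_min)/LSB⌋ = ⌊(V_in − V_min) × 2^16 / range⌋
     = ⌊(5.780651 − (0)) × 65536 / 9.29⌋ = ⌊5.780651 × 65536/9.29⌋
     = ⌊40779.413⌋ = 40779.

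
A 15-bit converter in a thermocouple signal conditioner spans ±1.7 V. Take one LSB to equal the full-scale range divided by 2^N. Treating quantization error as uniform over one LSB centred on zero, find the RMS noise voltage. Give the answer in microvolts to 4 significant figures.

The full-scale span is 1.7 − (-1.7) = 3.4 V.
LSB = 3.4 V ÷ 2^15 = 3.4/32768 V = 103.760 µV.
V_rms = LSB/√12 = 103.760 µV / √12 = 29.95 µV.

29.95 µV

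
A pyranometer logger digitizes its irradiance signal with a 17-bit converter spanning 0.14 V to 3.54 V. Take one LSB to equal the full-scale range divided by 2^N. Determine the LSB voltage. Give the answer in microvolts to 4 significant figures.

Full-scale range = 3.54 V − (0.14 V) = 3.4 V.
Number of codes = 2^17 = 131072.
LSB = 3.4 V / 2^17 = 25.94 µV.

25.94 µV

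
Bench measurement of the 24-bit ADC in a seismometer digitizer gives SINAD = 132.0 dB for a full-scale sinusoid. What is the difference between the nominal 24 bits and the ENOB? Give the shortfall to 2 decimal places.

ENOB = (SINAD − 1.76)/6.02 = (132.0 − 1.76)/6.02 = 21.6346 bits.
Lost resolution: 24 − 21.6346 = 2.3654 bits.

2.37 bits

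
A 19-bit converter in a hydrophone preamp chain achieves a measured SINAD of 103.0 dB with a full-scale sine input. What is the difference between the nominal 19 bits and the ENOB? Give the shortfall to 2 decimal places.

2.18 bits

ENOB = (SINAD − 1.76)/6.02 = (103.0 − 1.76)/6.02 = 16.8173 bits.
19 − 16.8173 = 2.18 bits below nominal.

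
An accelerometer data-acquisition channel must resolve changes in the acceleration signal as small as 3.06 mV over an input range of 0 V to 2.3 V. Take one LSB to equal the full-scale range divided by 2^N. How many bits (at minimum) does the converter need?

V_FS = 2.3 V.
Need 2^N ≥ 2.3 V / 3.06 mV = 751.6 → N_min = 10.

10 bits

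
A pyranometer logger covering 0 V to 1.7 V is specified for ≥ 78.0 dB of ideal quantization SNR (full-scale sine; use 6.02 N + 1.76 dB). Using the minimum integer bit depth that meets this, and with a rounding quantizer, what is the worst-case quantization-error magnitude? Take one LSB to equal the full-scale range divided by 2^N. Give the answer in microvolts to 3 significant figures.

Span = 1.7 V.
6.02 N + 1.76 ≥ 78.0 gives N ≥ 12.664, so the minimum integer is 13.
One LSB is 1.7 V / 8192 = 207.52 µV.
|e|_max = LSB/2 = 104 µV.

104 µV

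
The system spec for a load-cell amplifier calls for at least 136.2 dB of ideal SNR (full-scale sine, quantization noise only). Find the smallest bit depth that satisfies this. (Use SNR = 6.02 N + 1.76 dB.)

6.02 N + 1.76 ≥ 136.2 gives N ≥ 22.332, so the minimum integer is 23.

23 bits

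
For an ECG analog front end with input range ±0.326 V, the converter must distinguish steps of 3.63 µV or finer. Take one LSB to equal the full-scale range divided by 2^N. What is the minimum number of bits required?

The full-scale span is 0.326 − (-0.326) = 0.652 V.
Required number of levels: 0.652/3.63 µV = 179610; smallest N with 2^N ≥ that is 18.

18 bits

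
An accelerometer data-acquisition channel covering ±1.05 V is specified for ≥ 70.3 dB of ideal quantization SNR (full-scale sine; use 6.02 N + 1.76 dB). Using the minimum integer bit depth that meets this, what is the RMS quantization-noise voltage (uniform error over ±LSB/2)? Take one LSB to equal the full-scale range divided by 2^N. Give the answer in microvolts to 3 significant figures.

148 µV

Range = 1.05 − (-1.05) = 2.1 V.
Solving 6.02 N ≥ 70.3 − 1.76: N ≥ 11.385. Round up → N = 12.
LSB = 2.1 V ÷ 2^12 = 2.1/4096 V = 0.51270 mV.
V_rms = LSB/√12 = 148 µV.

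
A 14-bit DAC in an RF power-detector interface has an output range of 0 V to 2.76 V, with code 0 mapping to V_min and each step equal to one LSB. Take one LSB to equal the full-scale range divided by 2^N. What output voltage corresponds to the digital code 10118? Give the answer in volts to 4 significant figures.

1.704 V

Span = 2.76 V. LSB = 2.76 V / 2^14.
V_out = V_min + code × LSB = 0 V + 10118 × 2.76 V / 16384
      = 0 + 1.70445 = 1.70445 V.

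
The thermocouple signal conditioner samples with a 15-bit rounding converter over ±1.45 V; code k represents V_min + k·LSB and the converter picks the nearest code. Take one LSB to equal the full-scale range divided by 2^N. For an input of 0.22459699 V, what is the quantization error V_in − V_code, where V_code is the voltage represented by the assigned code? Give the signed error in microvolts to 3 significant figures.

Range = 1.45 − (-1.45) = 2.9 V. LSB = 2.9 V / 2^15 ≈ 88.50 µV.
(V_in − V_min)/LSB = (0.22459699 − (-1.45)) × 32768/2.9 = 18921.7911 → nearest code k = 18922.
V_code = V_min + k × range/2^15 = -1.45 + 18922 × 2.9/32768 = 0.22461547852 V.
Error = V_in − V_code = 0.22459699 − (0.22461547852) = −18.5 µV.

−18.5 µV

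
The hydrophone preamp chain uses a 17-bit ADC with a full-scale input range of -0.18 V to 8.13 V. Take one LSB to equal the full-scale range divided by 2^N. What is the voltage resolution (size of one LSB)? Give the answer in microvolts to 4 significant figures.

Range = 8.13 − (-0.18) = 8.31 V.
Number of codes = 2^17 = 131072.
Step size = 8.31/131072 V = 63.40 µV.

63.40 µV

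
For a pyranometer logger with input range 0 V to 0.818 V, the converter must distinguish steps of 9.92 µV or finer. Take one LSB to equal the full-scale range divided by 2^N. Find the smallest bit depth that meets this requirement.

17 bits

Range is 0.818 V.
Levels needed ≥ 0.818/9.92 µV = 82460. 2^17 = 131072 suffices, so N_min = 17.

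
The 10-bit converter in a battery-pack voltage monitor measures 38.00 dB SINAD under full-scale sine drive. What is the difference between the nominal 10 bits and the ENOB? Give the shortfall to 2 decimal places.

Effective bits = (38.00 − 1.76)/6.02 = 6.0199.
Shortfall = 10 − 6.0199 = 3.9801 bits.

3.98 bits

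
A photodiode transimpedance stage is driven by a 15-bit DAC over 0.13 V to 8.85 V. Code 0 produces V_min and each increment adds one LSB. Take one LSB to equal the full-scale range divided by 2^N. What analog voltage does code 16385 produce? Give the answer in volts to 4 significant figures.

4.490 V

Range = 8.85 − (0.13) = 8.72 V. LSB = 8.72 V / 2^15.
V_out = 0.13 + 16385 × (8.72/32768) V
      = 0.13 V + 4.36027 V = 4.49027 V.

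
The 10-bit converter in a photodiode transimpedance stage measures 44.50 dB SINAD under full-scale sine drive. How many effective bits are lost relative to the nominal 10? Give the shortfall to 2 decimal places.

2.90 bits

Effective bits = (44.50 − 1.76)/6.02 = 7.0997.
10 − 7.0997 = 2.90 bits below nominal.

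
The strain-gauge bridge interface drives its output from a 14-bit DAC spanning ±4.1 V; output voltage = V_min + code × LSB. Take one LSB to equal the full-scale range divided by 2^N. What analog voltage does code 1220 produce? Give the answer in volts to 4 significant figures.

Range = 4.1 − (-4.1) = 8.2 V. LSB = 8.2 V / 2^14.
V_out = -4.1 + 1220 × (8.2/16384) V
      = -4.1 + 0.610596 = -3.48940 V.

-3.489 V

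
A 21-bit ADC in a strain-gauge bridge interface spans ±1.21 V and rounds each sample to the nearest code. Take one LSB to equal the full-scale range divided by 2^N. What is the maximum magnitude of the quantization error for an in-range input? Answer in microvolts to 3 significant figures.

Range = 1.21 − (-1.21) = 2.42 V.
One LSB is 2.42 V / 2097152 = 1.1539 µV.
|e|_max = LSB/2 = 0.577 µV.

0.577 µV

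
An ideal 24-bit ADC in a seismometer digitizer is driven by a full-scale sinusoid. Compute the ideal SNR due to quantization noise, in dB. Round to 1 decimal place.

SNR = 6.02·24 + 1.76 = 146.24 dB.

146.2 dB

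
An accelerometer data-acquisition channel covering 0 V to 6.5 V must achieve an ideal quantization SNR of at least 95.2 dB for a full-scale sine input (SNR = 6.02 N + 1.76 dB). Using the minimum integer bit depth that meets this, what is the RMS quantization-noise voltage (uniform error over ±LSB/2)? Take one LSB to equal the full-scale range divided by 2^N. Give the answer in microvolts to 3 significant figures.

28.6 µV

Range is 6.5 V.
Required N = ⌈(95.2 − 1.76)/6.02⌉ = ⌈15.522⌉ = 16.
Step size = 6.5/65536 V = 99.182 µV.
V_rms = LSB/√12 = 28.6 µV.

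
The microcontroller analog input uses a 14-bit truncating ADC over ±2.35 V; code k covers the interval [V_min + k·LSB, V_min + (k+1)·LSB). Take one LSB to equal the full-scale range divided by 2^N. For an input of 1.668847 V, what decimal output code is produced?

The full-scale span is 2.35 − (-2.35) = 4.7 V. LSB = 4.7 V / 2^14 ≈ 286.9 µV.
code = ⌊(V_in − V_min)/LSB⌋ = ⌊(V_in − V_min) × 2^14 / range⌋
     = ⌊(1.668847 − (-2.35)) × 16384 / 4.7⌋ = ⌊4.018847 × 16384/4.7⌋
     = ⌊14009.530⌋ = 14009.

14009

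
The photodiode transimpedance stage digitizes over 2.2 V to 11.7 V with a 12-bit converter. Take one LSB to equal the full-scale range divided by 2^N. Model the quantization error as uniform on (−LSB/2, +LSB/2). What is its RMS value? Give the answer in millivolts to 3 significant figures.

The full-scale span is 11.7 − (2.2) = 9.5 V.
LSB = 9.5 V ÷ 2^12 = 9.5/4096 V = 2.3193 mV.
RMS of a uniform error over width LSB is LSB/√12 = 0.670 mV.

0.670 mV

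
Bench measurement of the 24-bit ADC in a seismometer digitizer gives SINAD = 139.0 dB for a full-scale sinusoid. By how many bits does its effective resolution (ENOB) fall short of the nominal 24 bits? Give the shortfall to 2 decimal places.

1.20 bits

Effective bits = (139.0 − 1.76)/6.02 = 22.7973.
24 − 22.7973 = 1.20 bits below nominal.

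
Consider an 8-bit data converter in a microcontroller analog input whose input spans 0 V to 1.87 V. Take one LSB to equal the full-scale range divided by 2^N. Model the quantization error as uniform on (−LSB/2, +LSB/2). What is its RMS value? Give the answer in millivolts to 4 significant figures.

2.109 mV

Full-scale range = 1.87 V.
Step size = 1.87/256 V = 7.30469 mV.
For a uniform distribution on [−LSB/2, +LSB/2], V_rms = LSB/√12 = 7.30469 mV/3.4641 = 2.109 mV.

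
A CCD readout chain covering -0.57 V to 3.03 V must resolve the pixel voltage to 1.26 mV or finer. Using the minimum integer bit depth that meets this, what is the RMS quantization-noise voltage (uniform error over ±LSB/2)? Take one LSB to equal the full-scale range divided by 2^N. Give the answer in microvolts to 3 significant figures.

Span: 3.03 V − (-0.57 V) = 3.6 V.
Levels needed ≥ 3.6/1.26 mV = 2857. 2^12 = 4096 suffices, so N_min = 12.
LSB = 3.6 V / 2^12 = 0.87891 mV.
RMS noise = LSB/√12 = 254 µV.

254 µV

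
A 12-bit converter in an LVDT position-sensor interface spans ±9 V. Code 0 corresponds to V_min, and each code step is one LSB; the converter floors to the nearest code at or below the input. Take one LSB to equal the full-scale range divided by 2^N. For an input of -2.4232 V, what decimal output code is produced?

Span: 9 V − (-9 V) = 18 V. LSB = 18 V / 2^12 ≈ 4.395 mV.
V_in − V_min = -2.4232 − (-9) = 6.5768 V.
Divide by LSB: 6.5768 × 4096/18 = 1496.5874.
Truncating gives code 1496.

1496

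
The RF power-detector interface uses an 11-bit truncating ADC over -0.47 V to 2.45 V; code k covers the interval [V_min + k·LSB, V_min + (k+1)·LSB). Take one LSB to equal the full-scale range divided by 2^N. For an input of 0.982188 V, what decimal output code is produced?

1018

Span: 2.45 V − (-0.47 V) = 2.92 V. LSB = 2.92 V / 2^11 ≈ 1.426 mV.
code = ⌊(V_in − V_min)/LSB⌋ = ⌊(V_in − V_min) × 2^11 / range⌋
     = ⌊(0.982188 − (-0.47)) × 2048 / 2.92⌋ = ⌊1.452188 × 2048/2.92⌋
     = ⌊1018.521⌋ = 1018.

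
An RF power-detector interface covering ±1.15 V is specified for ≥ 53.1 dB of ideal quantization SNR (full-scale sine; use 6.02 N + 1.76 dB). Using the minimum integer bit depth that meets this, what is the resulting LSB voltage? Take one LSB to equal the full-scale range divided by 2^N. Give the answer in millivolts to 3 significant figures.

Full-scale range = 1.15 V − (-1.15 V) = 2.3 V.
Solving 6.02 N ≥ 53.1 − 1.76: N ≥ 8.528. Round up → N = 9.
One LSB is 2.3 V / 512 = 4.49 mV.

4.49 mV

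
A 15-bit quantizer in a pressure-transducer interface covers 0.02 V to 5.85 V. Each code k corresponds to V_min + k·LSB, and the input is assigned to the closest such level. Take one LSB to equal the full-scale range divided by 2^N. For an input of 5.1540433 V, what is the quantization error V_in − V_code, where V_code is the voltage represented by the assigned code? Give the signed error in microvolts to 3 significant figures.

Range = 5.85 − (0.02) = 5.83 V. LSB = 5.83 V / 2^15 ≈ 177.9 µV.
Position in LSBs: (5.1540433 − (0.02)) × 32768/5.83 = 28856.3175; rounding gives k = 28856.
Reconstructed level: 0.02 + 28856 × 5.83/32768 V = 5.1539868164 V.
e = 5.1540433 − (5.1539868164) = +56.5 µV.

+56.5 µV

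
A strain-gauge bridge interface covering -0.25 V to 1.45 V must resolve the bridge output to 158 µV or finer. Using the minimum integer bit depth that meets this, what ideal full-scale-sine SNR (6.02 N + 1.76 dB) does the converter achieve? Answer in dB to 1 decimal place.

86.0 dB

Range = 1.45 − (-0.25) = 1.7 V.
Levels needed ≥ 1.7/158 µV = 10760. 2^14 = 16384 suffices, so N_min = 14.
SNR = 6.02 × 14 + 1.76 = 86.04 dB.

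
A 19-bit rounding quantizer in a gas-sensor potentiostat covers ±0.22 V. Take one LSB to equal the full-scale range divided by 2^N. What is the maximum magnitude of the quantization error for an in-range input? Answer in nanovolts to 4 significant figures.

Span: 0.22 V − (-0.22 V) = 0.44 V.
LSB = 0.44 V / 2^19 = 0.839233 µV.
A rounding quantizer has |error| ≤ LSB/2 = 419.6 nV.

419.6 nV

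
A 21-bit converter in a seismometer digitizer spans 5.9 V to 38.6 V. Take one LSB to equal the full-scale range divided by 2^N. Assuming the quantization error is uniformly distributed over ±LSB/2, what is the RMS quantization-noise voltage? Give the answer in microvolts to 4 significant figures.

Range = 38.6 − (5.9) = 32.7 V.
One LSB is 32.7 V / 2097152 = 15.5926 µV.
RMS of a uniform error over width LSB is LSB/√12 = 4.501 µV.

4.501 µV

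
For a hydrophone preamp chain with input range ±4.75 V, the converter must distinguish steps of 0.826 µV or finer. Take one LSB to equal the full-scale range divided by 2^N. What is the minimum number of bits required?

Full-scale range = 4.75 V − (-4.75 V) = 9.5 V.
9.5 V / 0.826 µV = 1.150e7. Since 2^23 = 8388608 and 2^24 = 16777216, N = 24.

24 bits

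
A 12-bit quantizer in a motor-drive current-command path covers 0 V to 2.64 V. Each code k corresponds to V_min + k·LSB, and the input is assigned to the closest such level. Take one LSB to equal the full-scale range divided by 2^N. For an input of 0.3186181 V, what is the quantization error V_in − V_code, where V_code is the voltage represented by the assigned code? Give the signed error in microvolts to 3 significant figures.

Range is 2.64 V. LSB = 2.64 V / 2^12 ≈ 0.6445 mV.
(V_in − V_min)/LSB = (0.3186181 − (0)) × 4096/2.64 = 494.3408 → nearest code k = 494.
V_code = 0 + (494/4096) × 2.64 = 0.3183984375 V.
Error = V_in − V_code = 0.3186181 − (0.3183984375) = +220 µV.

+220 µV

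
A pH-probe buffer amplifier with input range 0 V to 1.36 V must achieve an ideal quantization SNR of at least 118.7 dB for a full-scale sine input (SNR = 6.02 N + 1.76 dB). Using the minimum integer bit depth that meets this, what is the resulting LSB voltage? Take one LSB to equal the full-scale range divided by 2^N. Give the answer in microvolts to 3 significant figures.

V_FS = 1.36 V.
Solving 6.02 N ≥ 118.7 − 1.76: N ≥ 19.425. Round up → N = 20.
LSB = 1.36 V ÷ 2^20 = 1.36/1048576 V = 1.30 µV.

1.30 µV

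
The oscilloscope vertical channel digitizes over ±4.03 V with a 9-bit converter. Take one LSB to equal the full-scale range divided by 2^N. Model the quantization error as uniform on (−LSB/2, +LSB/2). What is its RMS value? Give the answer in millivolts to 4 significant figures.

Full-scale range = 4.03 V − (-4.03 V) = 8.06 V.
One LSB is 8.06 V / 512 = 15.7422 mV.
σ_q = LSB/√12 = 15.7422 mV/3.4641 = 4.544 mV.

4.544 mV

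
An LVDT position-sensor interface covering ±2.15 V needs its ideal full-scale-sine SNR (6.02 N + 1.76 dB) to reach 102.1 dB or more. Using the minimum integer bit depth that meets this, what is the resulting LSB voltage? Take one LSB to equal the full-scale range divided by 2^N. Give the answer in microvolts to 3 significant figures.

Full-scale range = 2.15 V − (-2.15 V) = 4.3 V.
N ≥ (102.1 − 1.76)/6.02 = 16.668 → N_min = 17.
One LSB is 4.3 V / 131072 = 32.8 µV.

32.8 µV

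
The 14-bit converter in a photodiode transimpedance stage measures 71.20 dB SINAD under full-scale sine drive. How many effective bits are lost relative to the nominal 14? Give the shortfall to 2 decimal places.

2.47 bits

ENOB = (SINAD − 1.76)/6.02 = (71.20 − 1.76)/6.02 = 11.5349 bits.
14 − 11.5349 = 2.47 bits below nominal.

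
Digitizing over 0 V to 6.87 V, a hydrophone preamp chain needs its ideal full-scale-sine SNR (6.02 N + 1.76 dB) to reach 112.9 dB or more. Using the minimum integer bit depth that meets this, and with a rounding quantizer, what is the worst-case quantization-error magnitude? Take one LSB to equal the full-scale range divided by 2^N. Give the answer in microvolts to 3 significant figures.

Full-scale range = 6.87 V.
Required N = ⌈(112.9 − 1.76)/6.02⌉ = ⌈18.462⌉ = 19.
Step size = 6.87/524288 V = 13.103 µV.
Max error for round-to-nearest is LSB/2 = 6.55 µV.

6.55 µV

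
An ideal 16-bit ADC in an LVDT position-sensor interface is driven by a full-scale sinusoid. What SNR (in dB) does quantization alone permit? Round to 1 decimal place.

98.1 dB

SNR = 6.02·16 + 1.76 = 98.08 dB.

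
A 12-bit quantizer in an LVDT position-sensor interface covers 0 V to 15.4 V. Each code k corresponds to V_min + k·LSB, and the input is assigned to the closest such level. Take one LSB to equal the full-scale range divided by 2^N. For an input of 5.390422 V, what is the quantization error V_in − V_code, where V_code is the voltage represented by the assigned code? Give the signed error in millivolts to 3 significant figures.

Range is 15.4 V. LSB = 15.4 V / 2^12 ≈ 3.760 mV.
(V_in − V_min)/LSB = (5.390422 − (0)) × 4096/15.4 = 1433.7122 → nearest code k = 1434.
V_code = V_min + k × range/2^12 = 0 + 1434 × 15.4/4096 = 5.391503906 V.
Error = V_in − V_code = 5.390422 − (5.391503906) = −1.08 mV.

−1.08 mV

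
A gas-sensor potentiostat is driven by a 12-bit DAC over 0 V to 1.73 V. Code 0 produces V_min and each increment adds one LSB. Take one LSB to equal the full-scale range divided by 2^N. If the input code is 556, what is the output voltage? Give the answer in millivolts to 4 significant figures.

Full-scale range = 1.73 V. LSB = 1.73 V / 2^12.
Output = V_min + (556/4096) × range = 0 + 0.135742 × 1.73 V
      = 0 + 0.234834 = 0.234834 V.

234.8 mV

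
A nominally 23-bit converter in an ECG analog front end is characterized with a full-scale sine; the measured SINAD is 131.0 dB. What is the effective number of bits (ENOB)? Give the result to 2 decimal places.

ENOB = (SINAD − 1.76) / 6.02 = (131.0 − 1.76) / 6.02 = 129.24 / 6.02 = 21.4684.

21.47 bits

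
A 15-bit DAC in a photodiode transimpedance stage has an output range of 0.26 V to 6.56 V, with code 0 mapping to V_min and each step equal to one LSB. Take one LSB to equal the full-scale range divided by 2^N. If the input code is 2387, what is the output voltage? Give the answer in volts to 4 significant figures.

0.7189 V

Full-scale range = 6.56 V − (0.26 V) = 6.3 V. LSB = 6.3 V / 2^15.
V_out = 0.26 + 2387 × (6.3/32768) V
      = 0.26 + 0.458926 = 0.718926 V.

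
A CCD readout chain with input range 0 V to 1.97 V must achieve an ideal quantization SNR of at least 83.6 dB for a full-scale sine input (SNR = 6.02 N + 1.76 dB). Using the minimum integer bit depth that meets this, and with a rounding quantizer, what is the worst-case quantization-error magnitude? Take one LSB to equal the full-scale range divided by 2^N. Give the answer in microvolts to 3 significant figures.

60.1 µV

Range is 1.97 V.
N ≥ (83.6 − 1.76)/6.02 = 13.595 → N_min = 14.
LSB = 1.97 V / 2^14 = 120.24 µV.
Half an LSB is 60.1 µV.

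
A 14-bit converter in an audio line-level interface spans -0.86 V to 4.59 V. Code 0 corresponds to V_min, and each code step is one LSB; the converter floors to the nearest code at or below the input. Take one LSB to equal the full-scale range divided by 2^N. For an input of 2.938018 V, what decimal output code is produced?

Full-scale range = 4.59 V − (-0.86 V) = 5.45 V. LSB = 5.45 V / 2^14 ≈ 332.6 µV.
code = ⌊(V_in − V_min)/LSB⌋ = ⌊(V_in − V_min) × 2^14 / range⌋
     = ⌊(2.938018 − (-0.86)) × 16384 / 5.45⌋ = ⌊3.798018 × 16384/5.45⌋
     = ⌊11417.748⌋ = 11417.

11417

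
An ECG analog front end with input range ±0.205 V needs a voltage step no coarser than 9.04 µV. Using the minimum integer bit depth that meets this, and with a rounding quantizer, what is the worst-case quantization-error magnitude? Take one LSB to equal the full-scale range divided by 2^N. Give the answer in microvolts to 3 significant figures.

3.13 µV

Full-scale range = 0.205 V − (-0.205 V) = 0.41 V.
Levels needed ≥ 0.41/9.04 µV = 45350. 2^16 = 65536 suffices, so N_min = 16.
LSB = 0.41 V / 2^16 = 6.2561 µV.
|e|_max = LSB/2 = 3.13 µV.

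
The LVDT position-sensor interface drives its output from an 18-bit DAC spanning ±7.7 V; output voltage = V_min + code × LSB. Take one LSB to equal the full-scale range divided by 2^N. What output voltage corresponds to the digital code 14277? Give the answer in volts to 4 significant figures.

-6.861 V

Range = 7.7 − (-7.7) = 15.4 V. LSB = 15.4 V / 2^18.
Output = V_min + (14277/262144) × range = -7.7 + 0.0544624 × 15.4 V
      = -7.7 V + 0.838721 V = -6.86128 V.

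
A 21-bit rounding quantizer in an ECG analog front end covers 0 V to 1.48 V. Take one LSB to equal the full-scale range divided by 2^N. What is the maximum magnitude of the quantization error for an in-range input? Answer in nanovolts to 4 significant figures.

352.9 nV

V_FS = 1.48 V.
LSB = 1.48 V ÷ 2^21 = 1.48/2097152 V = 0.705719 µV.
|e|_max = LSB/2 = 352.9 nV.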